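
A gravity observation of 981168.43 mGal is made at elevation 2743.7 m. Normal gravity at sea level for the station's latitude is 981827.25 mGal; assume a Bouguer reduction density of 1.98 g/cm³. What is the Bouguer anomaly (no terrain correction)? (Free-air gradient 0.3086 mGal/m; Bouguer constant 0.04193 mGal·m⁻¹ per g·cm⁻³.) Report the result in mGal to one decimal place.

-39.9

Free-air correction = 0.3086 × 2743.7 = 846.71 mGal
Free-air anomaly = 981168.43 − 981827.25 + (846.71) = 187.89 mGal
Bouguer slab correction = 0.04193 × 1.98 × 2743.7 = 227.79 mGal
Simple Bouguer anomaly = 187.89 − (227.79) = -39.90 mGal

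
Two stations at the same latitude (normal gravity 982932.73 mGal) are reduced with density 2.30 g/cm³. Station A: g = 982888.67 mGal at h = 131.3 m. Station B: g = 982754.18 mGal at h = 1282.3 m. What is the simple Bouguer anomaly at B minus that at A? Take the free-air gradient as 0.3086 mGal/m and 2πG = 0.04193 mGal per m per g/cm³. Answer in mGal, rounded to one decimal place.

Δg_SB(A) = 982888.67 − 982932.73 + 0.3086×131.3 − 0.04193×2.30×131.3 = -16.20 mGal
Δg_SB(B) = 982754.18 − 982932.73 + 0.3086×1282.3 − 0.04193×2.30×1282.3 = 93.50 mGal
Difference = 93.50 − (-16.20) = 109.70 mGal

109.7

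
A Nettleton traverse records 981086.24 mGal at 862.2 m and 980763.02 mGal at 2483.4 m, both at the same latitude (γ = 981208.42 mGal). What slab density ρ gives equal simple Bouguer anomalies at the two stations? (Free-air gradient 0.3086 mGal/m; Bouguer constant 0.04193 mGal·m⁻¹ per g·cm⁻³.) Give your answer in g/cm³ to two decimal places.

Δg_obs = 980763.02 − 981086.24 = -323.22 mGal over Δh = 2483.4 − 862.2 = 1621.2 m
Equal Bouguer anomalies ⇒ Δg_obs + (0.3086 − 0.04193ρ)·Δh = 0
0.3086 − 0.04193ρ = −Δg_obs/Δh = 0.19937
ρ = (0.3086 − 0.19937) / 0.04193 = 2.61 g/cm³

2.61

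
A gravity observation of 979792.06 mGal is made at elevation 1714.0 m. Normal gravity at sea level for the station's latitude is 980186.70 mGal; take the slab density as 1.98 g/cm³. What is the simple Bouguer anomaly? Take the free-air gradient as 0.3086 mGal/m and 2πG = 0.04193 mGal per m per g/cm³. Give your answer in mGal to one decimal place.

Free-air correction = 0.3086 × 1714.0 = 528.94 mGal
Free-air anomaly = 979792.06 − 980186.70 + (528.94) = 134.30 mGal
Bouguer slab correction = 0.04193 × 1.98 × 1714.0 = 142.30 mGal
Simple Bouguer anomaly = 134.30 − (142.30) = -8.00 mGal

-8.0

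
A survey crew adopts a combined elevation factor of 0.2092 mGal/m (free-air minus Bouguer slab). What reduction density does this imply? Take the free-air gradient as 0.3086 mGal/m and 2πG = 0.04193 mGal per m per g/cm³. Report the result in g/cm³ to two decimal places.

0.2092 = 0.3086 − 0.04193 × ρ
ρ = (0.3086 − 0.2092) / 0.04193 = 2.37 g/cm³

2.37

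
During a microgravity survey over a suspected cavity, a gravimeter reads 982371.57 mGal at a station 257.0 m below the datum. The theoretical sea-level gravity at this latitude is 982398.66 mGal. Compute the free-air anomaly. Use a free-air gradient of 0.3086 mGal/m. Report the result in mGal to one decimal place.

-106.4

Free-air correction = 0.3086 × -257.0 = -79.31 mGal
Free-air anomaly = 982371.57 − 982398.66 + (-79.31) = -106.40 mGal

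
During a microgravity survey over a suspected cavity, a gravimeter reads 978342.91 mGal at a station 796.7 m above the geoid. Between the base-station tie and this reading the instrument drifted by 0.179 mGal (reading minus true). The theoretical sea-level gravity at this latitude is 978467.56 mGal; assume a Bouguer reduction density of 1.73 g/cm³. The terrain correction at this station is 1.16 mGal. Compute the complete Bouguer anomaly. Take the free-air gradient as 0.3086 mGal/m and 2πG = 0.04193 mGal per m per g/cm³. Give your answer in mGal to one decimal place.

Drift-corrected reading = 978342.91 − (0.179) = 978342.731 mGal
Free-air correction = 0.3086 × 796.7 = 245.86 mGal
Free-air anomaly = 978342.731 − 978467.56 + (245.86) = 121.031 mGal
Bouguer slab correction = 0.04193 × 1.73 × 796.7 = 57.79 mGal
Simple Bouguer anomaly = 121.031 − (57.79) = 63.241 mGal
Complete Bouguer anomaly = 63.241 + 1.16 = 64.401 mGal

64.4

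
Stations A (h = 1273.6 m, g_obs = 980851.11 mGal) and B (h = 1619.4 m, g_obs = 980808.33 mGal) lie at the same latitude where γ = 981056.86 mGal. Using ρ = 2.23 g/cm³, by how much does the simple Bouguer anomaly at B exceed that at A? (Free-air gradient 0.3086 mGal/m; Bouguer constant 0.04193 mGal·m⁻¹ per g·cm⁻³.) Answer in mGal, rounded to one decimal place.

31.6

Δg_SB(A) = 980851.11 − 981056.86 + 0.3086×1273.6 − 0.04193×2.23×1273.6 = 68.20 mGal
Δg_SB(B) = 980808.33 − 981056.86 + 0.3086×1619.4 − 0.04193×2.23×1619.4 = 99.80 mGal
Difference = 99.80 − (68.20) = 31.60 mGal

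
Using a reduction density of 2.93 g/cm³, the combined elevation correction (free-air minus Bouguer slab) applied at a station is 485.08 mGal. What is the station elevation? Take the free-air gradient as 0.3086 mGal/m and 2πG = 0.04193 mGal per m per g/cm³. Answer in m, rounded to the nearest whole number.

Combined gradient = 0.3086 − 0.04193 × 2.93 = 0.1857451 mGal/m
h = 485.08 / 0.1857451 = 2611.54 m

2612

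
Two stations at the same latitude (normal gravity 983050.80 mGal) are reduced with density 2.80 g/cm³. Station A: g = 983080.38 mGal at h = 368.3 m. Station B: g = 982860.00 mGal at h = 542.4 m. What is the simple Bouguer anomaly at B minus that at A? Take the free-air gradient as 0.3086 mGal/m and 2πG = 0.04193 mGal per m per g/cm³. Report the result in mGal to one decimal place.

Δg_SB(A) = 983080.38 − 983050.80 + 0.3086×368.3 − 0.04193×2.80×368.3 = 100.00 mGal
Δg_SB(B) = 982860.00 − 983050.80 + 0.3086×542.4 − 0.04193×2.80×542.4 = -87.10 mGal
Difference = -87.10 − (100.00) = -187.10 mGal

-187.1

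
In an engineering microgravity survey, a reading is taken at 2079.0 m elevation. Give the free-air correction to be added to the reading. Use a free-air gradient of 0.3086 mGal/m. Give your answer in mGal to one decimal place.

Free-air correction = 0.3086 × 2079.0 = 641.6 mGal

641.6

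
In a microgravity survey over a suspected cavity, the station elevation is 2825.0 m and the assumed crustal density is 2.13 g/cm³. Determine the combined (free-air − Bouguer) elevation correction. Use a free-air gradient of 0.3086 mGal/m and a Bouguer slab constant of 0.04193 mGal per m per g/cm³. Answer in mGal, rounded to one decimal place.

Combined gradient = 0.3086 − 0.04193 × 2.13 = 0.2192891 mGal/m
Combined elevation correction = 0.2192891 × 2825.0 = 619.5 mGal

619.5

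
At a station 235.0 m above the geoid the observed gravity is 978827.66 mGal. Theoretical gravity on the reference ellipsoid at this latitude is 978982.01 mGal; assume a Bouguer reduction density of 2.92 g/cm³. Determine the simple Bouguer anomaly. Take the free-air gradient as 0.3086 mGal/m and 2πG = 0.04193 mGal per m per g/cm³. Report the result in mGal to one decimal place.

-110.6

Free-air correction = 0.3086 × 235.0 = 72.52 mGal
Free-air anomaly = 978827.66 − 978982.01 + (72.52) = -81.83 mGal
Bouguer slab correction = 0.04193 × 2.92 × 235.0 = 28.77 mGal
Simple Bouguer anomaly = -81.83 − (28.77) = -110.60 mGal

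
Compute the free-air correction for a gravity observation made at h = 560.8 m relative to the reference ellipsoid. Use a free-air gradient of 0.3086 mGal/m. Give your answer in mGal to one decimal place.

Free-air correction = 0.3086 × 560.8 = 173.1 mGal

173.1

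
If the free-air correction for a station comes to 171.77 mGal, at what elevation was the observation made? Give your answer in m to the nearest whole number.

h = 171.77 / 0.3086 = 556.61 m

557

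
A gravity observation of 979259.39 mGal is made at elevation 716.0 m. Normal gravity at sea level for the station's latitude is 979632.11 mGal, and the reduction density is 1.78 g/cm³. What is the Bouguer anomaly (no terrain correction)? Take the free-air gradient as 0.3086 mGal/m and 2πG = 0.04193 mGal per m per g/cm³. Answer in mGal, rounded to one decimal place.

-205.2

Free-air correction = 0.3086 × 716.0 = 220.96 mGal
Free-air anomaly = 979259.39 − 979632.11 + (220.96) = -151.76 mGal
Bouguer slab correction = 0.04193 × 1.78 × 716.0 = 53.44 mGal
Simple Bouguer anomaly = -151.76 − (53.44) = -205.20 mGal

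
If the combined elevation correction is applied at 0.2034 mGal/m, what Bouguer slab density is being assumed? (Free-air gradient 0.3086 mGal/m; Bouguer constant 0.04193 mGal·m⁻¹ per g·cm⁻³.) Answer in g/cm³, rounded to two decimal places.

0.2034 = 0.3086 − 0.04193 × ρ
ρ = (0.3086 − 0.2034) / 0.04193 = 2.51 g/cm³

2.51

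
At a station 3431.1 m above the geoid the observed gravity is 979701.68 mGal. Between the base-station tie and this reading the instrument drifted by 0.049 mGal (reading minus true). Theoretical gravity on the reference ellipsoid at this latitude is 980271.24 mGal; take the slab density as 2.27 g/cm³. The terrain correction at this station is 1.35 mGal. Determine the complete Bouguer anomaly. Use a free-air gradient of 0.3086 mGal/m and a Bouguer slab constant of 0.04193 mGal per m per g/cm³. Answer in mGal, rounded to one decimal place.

Drift-corrected reading = 979701.68 − (0.049) = 979701.631 mGal
Free-air correction = 0.3086 × 3431.1 = 1058.84 mGal
Free-air anomaly = 979701.631 − 980271.24 + (1058.84) = 489.231 mGal
Bouguer slab correction = 0.04193 × 2.27 × 3431.1 = 326.58 mGal
Simple Bouguer anomaly = 489.231 − (326.58) = 162.651 mGal
Complete Bouguer anomaly = 162.651 + 1.35 = 164.001 mGal

164.0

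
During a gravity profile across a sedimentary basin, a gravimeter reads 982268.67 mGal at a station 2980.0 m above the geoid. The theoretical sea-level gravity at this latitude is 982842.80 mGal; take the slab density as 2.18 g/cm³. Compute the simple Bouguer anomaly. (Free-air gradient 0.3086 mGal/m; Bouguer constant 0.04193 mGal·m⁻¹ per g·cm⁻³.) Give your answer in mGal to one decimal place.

73.1

Free-air correction = 0.3086 × 2980.0 = 919.63 mGal
Free-air anomaly = 982268.67 − 982842.80 + (919.63) = 345.50 mGal
Bouguer slab correction = 0.04193 × 2.18 × 2980.0 = 272.39 mGal
Simple Bouguer anomaly = 345.50 − (272.39) = 73.11 mGal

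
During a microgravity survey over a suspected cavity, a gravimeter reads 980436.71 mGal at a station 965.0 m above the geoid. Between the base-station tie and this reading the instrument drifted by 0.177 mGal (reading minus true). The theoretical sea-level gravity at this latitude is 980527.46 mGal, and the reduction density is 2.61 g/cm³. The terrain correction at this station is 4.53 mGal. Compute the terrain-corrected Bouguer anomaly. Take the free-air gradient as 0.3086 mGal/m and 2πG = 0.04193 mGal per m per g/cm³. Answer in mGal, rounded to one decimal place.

Drift-corrected reading = 980436.71 − (0.177) = 980436.533 mGal
Free-air correction = 0.3086 × 965.0 = 297.80 mGal
Free-air anomaly = 980436.533 − 980527.46 + (297.80) = 206.873 mGal
Bouguer slab correction = 0.04193 × 2.61 × 965.0 = 105.61 mGal
Simple Bouguer anomaly = 206.873 − (105.61) = 101.263 mGal
Complete Bouguer anomaly = 101.263 + 4.53 = 105.793 mGal

105.8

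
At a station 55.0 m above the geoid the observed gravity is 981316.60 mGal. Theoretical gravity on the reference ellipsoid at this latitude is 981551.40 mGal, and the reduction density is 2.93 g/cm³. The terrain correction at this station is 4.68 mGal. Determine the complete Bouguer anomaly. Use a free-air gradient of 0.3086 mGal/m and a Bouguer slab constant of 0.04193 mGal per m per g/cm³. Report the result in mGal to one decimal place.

-219.9

Free-air correction = 0.3086 × 55.0 = 16.97 mGal
Free-air anomaly = 981316.60 − 981551.40 + (16.97) = -217.83 mGal
Bouguer slab correction = 0.04193 × 2.93 × 55.0 = 6.76 mGal
Simple Bouguer anomaly = -217.83 − (6.76) = -224.59 mGal
Complete Bouguer anomaly = -224.59 + 4.68 = -219.91 mGal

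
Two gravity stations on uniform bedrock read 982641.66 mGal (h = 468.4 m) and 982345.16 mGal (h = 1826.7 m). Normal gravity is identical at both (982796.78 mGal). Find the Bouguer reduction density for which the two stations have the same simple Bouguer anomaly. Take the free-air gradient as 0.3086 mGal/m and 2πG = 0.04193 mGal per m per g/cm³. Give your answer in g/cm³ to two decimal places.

2.15

Δg_obs = 982345.16 − 982641.66 = -296.50 mGal over Δh = 1826.7 − 468.4 = 1358.3 m
Equal Bouguer anomalies ⇒ Δg_obs + (0.3086 − 0.04193ρ)·Δh = 0
0.3086 − 0.04193ρ = −Δg_obs/Δh = 0.21829
ρ = (0.3086 − 0.21829) / 0.04193 = 2.15 g/cm³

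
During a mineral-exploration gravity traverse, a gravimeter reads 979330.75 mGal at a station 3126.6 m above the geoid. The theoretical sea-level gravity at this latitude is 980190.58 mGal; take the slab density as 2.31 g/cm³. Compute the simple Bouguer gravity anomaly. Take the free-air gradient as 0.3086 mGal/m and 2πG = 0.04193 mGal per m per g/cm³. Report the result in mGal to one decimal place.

Free-air correction = 0.3086 × 3126.6 = 964.87 mGal
Free-air anomaly = 979330.75 − 980190.58 + (964.87) = 105.04 mGal
Bouguer slab correction = 0.04193 × 2.31 × 3126.6 = 302.84 mGal
Simple Bouguer anomaly = 105.04 − (302.84) = -197.80 mGal

-197.8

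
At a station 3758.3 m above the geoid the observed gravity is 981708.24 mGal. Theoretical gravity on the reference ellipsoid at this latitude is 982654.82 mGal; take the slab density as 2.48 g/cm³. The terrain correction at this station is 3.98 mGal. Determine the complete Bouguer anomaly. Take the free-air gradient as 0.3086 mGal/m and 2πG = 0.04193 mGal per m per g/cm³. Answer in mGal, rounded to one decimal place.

Free-air correction = 0.3086 × 3758.3 = 1159.81 mGal
Free-air anomaly = 981708.24 − 982654.82 + (1159.81) = 213.23 mGal
Bouguer slab correction = 0.04193 × 2.48 × 3758.3 = 390.81 mGal
Simple Bouguer anomaly = 213.23 − (390.81) = -177.58 mGal
Complete Bouguer anomaly = -177.58 + 3.98 = -173.60 mGal

-173.6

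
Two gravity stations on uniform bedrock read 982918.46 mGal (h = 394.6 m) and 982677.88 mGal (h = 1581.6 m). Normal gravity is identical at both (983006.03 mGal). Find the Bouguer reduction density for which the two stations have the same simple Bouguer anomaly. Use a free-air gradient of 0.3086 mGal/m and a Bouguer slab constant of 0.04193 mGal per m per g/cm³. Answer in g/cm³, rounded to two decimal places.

Δg_obs = 982677.88 − 982918.46 = -240.58 mGal over Δh = 1581.6 − 394.6 = 1187.0 m
Equal Bouguer anomalies ⇒ Δg_obs + (0.3086 − 0.04193ρ)·Δh = 0
0.3086 − 0.04193ρ = −Δg_obs/Δh = 0.20268
ρ = (0.3086 − 0.20268) / 0.04193 = 2.53 g/cm³

2.53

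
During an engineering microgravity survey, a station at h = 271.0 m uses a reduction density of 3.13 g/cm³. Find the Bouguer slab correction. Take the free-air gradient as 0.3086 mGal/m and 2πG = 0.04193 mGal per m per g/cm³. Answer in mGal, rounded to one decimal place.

35.6

Bouguer slab correction = 0.04193 × 3.13 × 271.0 = 35.6 mGal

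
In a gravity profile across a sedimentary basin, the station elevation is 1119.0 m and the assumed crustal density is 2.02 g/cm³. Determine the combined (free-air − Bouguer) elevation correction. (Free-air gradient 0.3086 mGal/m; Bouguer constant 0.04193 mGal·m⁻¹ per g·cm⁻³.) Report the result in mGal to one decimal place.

250.5

Combined gradient = 0.3086 − 0.04193 × 2.02 = 0.2239014 mGal/m
Combined elevation correction = 0.2239014 × 1119.0 = 250.5 mGal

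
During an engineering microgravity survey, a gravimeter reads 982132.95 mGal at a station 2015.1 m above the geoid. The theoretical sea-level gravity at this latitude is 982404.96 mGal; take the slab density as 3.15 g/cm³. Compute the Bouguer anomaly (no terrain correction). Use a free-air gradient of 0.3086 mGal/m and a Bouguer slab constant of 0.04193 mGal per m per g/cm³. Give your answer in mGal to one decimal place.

83.7

Free-air correction = 0.3086 × 2015.1 = 621.86 mGal
Free-air anomaly = 982132.95 − 982404.96 + (621.86) = 349.85 mGal
Bouguer slab correction = 0.04193 × 3.15 × 2015.1 = 266.15 mGal
Simple Bouguer anomaly = 349.85 − (266.15) = 83.70 mGal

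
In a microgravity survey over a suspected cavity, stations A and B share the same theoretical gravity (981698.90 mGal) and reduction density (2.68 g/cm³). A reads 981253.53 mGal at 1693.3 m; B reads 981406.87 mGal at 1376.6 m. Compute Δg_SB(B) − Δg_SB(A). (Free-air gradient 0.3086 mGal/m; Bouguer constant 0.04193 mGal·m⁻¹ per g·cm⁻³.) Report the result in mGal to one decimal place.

Δg_SB(A) = 981253.53 − 981698.90 + 0.3086×1693.3 − 0.04193×2.68×1693.3 = -113.10 mGal
Δg_SB(B) = 981406.87 − 981698.90 + 0.3086×1376.6 − 0.04193×2.68×1376.6 = -21.90 mGal
Difference = -21.90 − (-113.10) = 91.20 mGal

91.2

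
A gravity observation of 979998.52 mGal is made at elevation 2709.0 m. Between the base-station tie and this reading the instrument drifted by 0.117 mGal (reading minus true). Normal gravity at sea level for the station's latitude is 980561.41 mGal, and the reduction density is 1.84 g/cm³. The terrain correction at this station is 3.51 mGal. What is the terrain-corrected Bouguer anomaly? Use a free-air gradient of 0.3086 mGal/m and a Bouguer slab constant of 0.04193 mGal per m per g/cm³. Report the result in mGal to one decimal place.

67.5

Drift-corrected reading = 979998.52 − (0.117) = 979998.403 mGal
Free-air correction = 0.3086 × 2709.0 = 836.00 mGal
Free-air anomaly = 979998.403 − 980561.41 + (836.00) = 272.993 mGal
Bouguer slab correction = 0.04193 × 1.84 × 2709.0 = 209.00 mGal
Simple Bouguer anomaly = 272.993 − (209.00) = 63.993 mGal
Complete Bouguer anomaly = 63.993 + 3.51 = 67.503 mGal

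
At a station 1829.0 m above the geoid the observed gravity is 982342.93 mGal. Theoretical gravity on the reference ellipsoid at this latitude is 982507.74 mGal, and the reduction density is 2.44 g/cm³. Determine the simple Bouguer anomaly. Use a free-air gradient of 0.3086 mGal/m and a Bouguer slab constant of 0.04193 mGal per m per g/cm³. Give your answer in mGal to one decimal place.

212.5

Free-air correction = 0.3086 × 1829.0 = 564.43 mGal
Free-air anomaly = 982342.93 − 982507.74 + (564.43) = 399.62 mGal
Bouguer slab correction = 0.04193 × 2.44 × 1829.0 = 187.12 mGal
Simple Bouguer anomaly = 399.62 − (187.12) = 212.50 mGal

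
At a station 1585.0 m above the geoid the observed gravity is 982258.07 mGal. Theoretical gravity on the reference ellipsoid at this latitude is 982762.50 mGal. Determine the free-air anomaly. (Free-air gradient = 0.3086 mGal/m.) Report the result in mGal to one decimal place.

Free-air correction = 0.3086 × 1585.0 = 489.13 mGal
Free-air anomaly = 982258.07 − 982762.50 + (489.13) = -15.30 mGal

-15.3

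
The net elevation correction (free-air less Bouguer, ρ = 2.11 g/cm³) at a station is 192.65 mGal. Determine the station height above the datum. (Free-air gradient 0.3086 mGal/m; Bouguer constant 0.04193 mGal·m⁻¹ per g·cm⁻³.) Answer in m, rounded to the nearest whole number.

875

Combined gradient = 0.3086 − 0.04193 × 2.11 = 0.2201277 mGal/m
h = 192.65 / 0.2201277 = 875.17 m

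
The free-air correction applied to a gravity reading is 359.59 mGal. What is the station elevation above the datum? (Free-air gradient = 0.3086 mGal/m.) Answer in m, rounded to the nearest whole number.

1165

h = 359.59 / 0.3086 = 1165.23 m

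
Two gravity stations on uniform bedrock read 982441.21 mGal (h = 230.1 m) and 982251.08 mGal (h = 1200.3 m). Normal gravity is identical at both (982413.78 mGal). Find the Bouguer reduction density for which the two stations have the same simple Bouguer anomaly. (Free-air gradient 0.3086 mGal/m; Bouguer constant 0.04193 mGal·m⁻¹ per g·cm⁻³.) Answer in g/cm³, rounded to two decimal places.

Δg_obs = 982251.08 − 982441.21 = -190.13 mGal over Δh = 1200.3 − 230.1 = 970.2 m
Equal Bouguer anomalies ⇒ Δg_obs + (0.3086 − 0.04193ρ)·Δh = 0
0.3086 − 0.04193ρ = −Δg_obs/Δh = 0.19597
ρ = (0.3086 − 0.19597) / 0.04193 = 2.69 g/cm³

2.69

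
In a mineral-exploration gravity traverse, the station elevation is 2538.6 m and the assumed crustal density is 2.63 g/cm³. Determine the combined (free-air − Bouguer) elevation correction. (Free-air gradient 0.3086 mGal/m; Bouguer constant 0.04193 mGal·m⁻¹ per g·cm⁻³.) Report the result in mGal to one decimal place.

Combined gradient = 0.3086 − 0.04193 × 2.63 = 0.1983241 mGal/m
Combined elevation correction = 0.1983241 × 2538.6 = 503.5 mGal

503.5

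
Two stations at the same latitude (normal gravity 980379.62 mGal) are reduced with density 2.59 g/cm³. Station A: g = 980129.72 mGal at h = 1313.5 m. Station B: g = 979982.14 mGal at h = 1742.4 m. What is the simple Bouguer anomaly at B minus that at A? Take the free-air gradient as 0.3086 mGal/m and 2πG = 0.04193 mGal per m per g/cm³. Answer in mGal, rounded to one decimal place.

Δg_SB(A) = 980129.72 − 980379.62 + 0.3086×1313.5 − 0.04193×2.59×1313.5 = 12.80 mGal
Δg_SB(B) = 979982.14 − 980379.62 + 0.3086×1742.4 − 0.04193×2.59×1742.4 = -49.00 mGal
Difference = -49.00 − (12.80) = -61.80 mGal

-61.8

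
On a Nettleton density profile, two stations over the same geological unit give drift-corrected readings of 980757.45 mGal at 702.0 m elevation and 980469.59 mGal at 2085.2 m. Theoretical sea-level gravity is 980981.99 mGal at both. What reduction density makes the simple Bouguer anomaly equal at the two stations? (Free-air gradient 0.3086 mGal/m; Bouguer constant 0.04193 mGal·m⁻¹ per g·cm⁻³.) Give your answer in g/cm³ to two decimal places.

2.40

Δg_obs = 980469.59 − 980757.45 = -287.86 mGal over Δh = 2085.2 − 702.0 = 1383.2 m
Equal Bouguer anomalies ⇒ Δg_obs + (0.3086 − 0.04193ρ)·Δh = 0
0.3086 − 0.04193ρ = −Δg_obs/Δh = 0.20811
ρ = (0.3086 − 0.20811) / 0.04193 = 2.40 g/cm³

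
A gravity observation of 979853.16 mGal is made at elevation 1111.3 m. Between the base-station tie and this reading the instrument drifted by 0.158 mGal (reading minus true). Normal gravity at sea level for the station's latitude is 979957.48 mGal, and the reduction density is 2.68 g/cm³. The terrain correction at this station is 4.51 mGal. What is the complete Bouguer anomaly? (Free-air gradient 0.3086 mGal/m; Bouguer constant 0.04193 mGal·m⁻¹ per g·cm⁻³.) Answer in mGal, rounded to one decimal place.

Drift-corrected reading = 979853.16 − (0.158) = 979853.002 mGal
Free-air correction = 0.3086 × 1111.3 = 342.95 mGal
Free-air anomaly = 979853.002 − 979957.48 + (342.95) = 238.472 mGal
Bouguer slab correction = 0.04193 × 2.68 × 1111.3 = 124.88 mGal
Simple Bouguer anomaly = 238.472 − (124.88) = 113.592 mGal
Complete Bouguer anomaly = 113.592 + 4.51 = 118.102 mGal

118.1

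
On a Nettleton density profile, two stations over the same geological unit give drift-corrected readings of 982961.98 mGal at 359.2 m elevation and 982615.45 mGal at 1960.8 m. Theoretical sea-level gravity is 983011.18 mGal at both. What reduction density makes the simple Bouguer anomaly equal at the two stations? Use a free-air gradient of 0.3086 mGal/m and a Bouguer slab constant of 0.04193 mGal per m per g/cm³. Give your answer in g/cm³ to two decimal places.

2.20

Δg_obs = 982615.45 − 982961.98 = -346.53 mGal over Δh = 1960.8 − 359.2 = 1601.6 m
Equal Bouguer anomalies ⇒ Δg_obs + (0.3086 − 0.04193ρ)·Δh = 0
0.3086 − 0.04193ρ = −Δg_obs/Δh = 0.21636
ρ = (0.3086 − 0.21636) / 0.04193 = 2.20 g/cm³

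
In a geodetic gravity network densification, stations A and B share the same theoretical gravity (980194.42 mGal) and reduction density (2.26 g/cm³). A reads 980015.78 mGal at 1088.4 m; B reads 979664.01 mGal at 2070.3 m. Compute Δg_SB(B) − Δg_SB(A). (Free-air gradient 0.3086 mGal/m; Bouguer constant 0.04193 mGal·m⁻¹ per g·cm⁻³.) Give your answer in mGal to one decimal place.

-141.8

Δg_SB(A) = 980015.78 − 980194.42 + 0.3086×1088.4 − 0.04193×2.26×1088.4 = 54.10 mGal
Δg_SB(B) = 979664.01 − 980194.42 + 0.3086×2070.3 − 0.04193×2.26×2070.3 = -87.70 mGal
Difference = -87.70 − (54.10) = -141.80 mGal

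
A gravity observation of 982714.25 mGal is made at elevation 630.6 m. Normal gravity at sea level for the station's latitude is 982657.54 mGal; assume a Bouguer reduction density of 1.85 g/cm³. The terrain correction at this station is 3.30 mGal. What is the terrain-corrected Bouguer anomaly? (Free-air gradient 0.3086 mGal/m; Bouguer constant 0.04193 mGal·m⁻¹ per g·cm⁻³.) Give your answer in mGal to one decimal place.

Free-air correction = 0.3086 × 630.6 = 194.60 mGal
Free-air anomaly = 982714.25 − 982657.54 + (194.60) = 251.31 mGal
Bouguer slab correction = 0.04193 × 1.85 × 630.6 = 48.92 mGal
Simple Bouguer anomaly = 251.31 − (48.92) = 202.39 mGal
Complete Bouguer anomaly = 202.39 + 3.30 = 205.69 mGal

205.7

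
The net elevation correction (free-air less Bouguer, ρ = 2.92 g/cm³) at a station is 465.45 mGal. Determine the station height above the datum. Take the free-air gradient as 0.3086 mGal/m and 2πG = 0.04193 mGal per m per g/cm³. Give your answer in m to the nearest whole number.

Combined gradient = 0.3086 − 0.04193 × 2.92 = 0.1861644 mGal/m
h = 465.45 / 0.1861644 = 2500.21 m

2500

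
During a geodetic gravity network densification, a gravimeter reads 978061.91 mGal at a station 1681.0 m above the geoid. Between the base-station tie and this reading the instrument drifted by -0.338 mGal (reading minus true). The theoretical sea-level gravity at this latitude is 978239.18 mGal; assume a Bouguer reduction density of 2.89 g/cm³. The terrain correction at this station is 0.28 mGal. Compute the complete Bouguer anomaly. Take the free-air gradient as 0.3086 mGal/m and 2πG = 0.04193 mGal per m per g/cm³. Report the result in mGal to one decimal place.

138.4

Drift-corrected reading = 978061.91 − (-0.338) = 978062.248 mGal
Free-air correction = 0.3086 × 1681.0 = 518.76 mGal
Free-air anomaly = 978062.248 − 978239.18 + (518.76) = 341.828 mGal
Bouguer slab correction = 0.04193 × 2.89 × 1681.0 = 203.70 mGal
Simple Bouguer anomaly = 341.828 − (203.70) = 138.128 mGal
Complete Bouguer anomaly = 138.128 + 0.28 = 138.408 mGal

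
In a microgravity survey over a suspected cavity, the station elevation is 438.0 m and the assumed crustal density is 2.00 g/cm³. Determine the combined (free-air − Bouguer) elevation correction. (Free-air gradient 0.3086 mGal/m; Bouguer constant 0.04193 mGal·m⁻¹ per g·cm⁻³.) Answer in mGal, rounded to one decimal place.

Combined gradient = 0.3086 − 0.04193 × 2.00 = 0.2247400 mGal/m
Combined elevation correction = 0.2247400 × 438.0 = 98.4 mGal

98.4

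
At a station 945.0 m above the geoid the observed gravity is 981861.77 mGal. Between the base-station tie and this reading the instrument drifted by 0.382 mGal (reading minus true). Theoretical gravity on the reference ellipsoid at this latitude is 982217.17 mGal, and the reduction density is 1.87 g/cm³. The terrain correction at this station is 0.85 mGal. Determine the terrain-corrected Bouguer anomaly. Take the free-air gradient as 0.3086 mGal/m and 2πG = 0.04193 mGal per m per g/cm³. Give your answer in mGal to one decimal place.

Drift-corrected reading = 981861.77 − (0.382) = 981861.388 mGal
Free-air correction = 0.3086 × 945.0 = 291.63 mGal
Free-air anomaly = 981861.388 − 982217.17 + (291.63) = -64.152 mGal
Bouguer slab correction = 0.04193 × 1.87 × 945.0 = 74.10 mGal
Simple Bouguer anomaly = -64.152 − (74.10) = -138.252 mGal
Complete Bouguer anomaly = -138.252 + 0.85 = -137.402 mGal

-137.4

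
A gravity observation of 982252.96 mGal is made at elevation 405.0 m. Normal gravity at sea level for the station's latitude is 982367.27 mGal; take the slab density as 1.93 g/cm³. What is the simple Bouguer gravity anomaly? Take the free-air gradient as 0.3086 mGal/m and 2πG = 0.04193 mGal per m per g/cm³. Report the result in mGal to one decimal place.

-22.1

Free-air correction = 0.3086 × 405.0 = 124.98 mGal
Free-air anomaly = 982252.96 − 982367.27 + (124.98) = 10.67 mGal
Bouguer slab correction = 0.04193 × 1.93 × 405.0 = 32.77 mGal
Simple Bouguer anomaly = 10.67 − (32.77) = -22.10 mGal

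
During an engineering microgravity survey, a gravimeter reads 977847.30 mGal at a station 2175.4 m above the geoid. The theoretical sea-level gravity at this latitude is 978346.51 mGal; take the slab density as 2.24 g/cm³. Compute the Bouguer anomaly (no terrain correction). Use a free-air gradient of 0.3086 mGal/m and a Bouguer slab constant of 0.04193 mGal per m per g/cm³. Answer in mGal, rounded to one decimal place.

-32.2

Free-air correction = 0.3086 × 2175.4 = 671.33 mGal
Free-air anomaly = 977847.30 − 978346.51 + (671.33) = 172.12 mGal
Bouguer slab correction = 0.04193 × 2.24 × 2175.4 = 204.32 mGal
Simple Bouguer anomaly = 172.12 − (204.32) = -32.20 mGal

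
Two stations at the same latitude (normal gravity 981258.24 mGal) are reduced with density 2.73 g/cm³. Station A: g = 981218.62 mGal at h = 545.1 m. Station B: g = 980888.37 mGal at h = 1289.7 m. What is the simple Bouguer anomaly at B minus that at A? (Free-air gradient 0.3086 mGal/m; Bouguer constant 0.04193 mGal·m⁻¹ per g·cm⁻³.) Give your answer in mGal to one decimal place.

-185.7

Δg_SB(A) = 981218.62 − 981258.24 + 0.3086×545.1 − 0.04193×2.73×545.1 = 66.20 mGal
Δg_SB(B) = 980888.37 − 981258.24 + 0.3086×1289.7 − 0.04193×2.73×1289.7 = -119.50 mGal
Difference = -119.50 − (66.20) = -185.70 mGal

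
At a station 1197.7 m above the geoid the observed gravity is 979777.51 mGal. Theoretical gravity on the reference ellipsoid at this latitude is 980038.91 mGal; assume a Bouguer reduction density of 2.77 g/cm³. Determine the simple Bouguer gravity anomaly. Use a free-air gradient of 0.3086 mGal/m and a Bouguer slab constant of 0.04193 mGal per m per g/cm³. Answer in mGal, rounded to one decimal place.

-30.9

Free-air correction = 0.3086 × 1197.7 = 369.61 mGal
Free-air anomaly = 979777.51 − 980038.91 + (369.61) = 108.21 mGal
Bouguer slab correction = 0.04193 × 2.77 × 1197.7 = 139.11 mGal
Simple Bouguer anomaly = 108.21 − (139.11) = -30.90 mGal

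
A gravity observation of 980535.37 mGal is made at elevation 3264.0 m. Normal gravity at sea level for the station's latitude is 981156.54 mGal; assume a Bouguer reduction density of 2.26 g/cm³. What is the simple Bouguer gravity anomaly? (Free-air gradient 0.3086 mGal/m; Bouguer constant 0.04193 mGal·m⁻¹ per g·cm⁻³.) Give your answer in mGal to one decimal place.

Free-air correction = 0.3086 × 3264.0 = 1007.27 mGal
Free-air anomaly = 980535.37 − 981156.54 + (1007.27) = 386.10 mGal
Bouguer slab correction = 0.04193 × 2.26 × 3264.0 = 309.30 mGal
Simple Bouguer anomaly = 386.10 − (309.30) = 76.80 mGal

76.8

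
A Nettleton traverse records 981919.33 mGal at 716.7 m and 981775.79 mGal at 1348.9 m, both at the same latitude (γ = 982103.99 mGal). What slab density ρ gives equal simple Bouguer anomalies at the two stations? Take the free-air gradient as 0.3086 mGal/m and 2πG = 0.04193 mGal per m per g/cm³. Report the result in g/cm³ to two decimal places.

1.94

Δg_obs = 981775.79 − 981919.33 = -143.54 mGal over Δh = 1348.9 − 716.7 = 632.2 m
Equal Bouguer anomalies ⇒ Δg_obs + (0.3086 − 0.04193ρ)·Δh = 0
0.3086 − 0.04193ρ = −Δg_obs/Δh = 0.22705
ρ = (0.3086 − 0.22705) / 0.04193 = 1.94 g/cm³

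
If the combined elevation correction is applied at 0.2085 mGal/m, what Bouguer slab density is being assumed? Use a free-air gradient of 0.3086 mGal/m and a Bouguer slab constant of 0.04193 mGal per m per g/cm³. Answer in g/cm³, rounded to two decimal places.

2.39

0.2085 = 0.3086 − 0.04193 × ρ
ρ = (0.3086 − 0.2085) / 0.04193 = 2.39 g/cm³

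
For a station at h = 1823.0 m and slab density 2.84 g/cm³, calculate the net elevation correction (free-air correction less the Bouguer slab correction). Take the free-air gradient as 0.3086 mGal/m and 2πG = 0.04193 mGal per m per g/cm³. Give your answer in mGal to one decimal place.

345.5

Combined gradient = 0.3086 − 0.04193 × 2.84 = 0.1895188 mGal/m
Combined elevation correction = 0.1895188 × 1823.0 = 345.5 mGal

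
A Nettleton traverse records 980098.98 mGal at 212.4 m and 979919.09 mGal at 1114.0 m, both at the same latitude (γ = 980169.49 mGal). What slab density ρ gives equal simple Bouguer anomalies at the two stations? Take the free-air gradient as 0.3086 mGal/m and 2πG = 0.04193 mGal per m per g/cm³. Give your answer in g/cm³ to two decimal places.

Δg_obs = 979919.09 − 980098.98 = -179.89 mGal over Δh = 1114.0 − 212.4 = 901.6 m
Equal Bouguer anomalies ⇒ Δg_obs + (0.3086 − 0.04193ρ)·Δh = 0
0.3086 − 0.04193ρ = −Δg_obs/Δh = 0.19952
ρ = (0.3086 − 0.19952) / 0.04193 = 2.60 g/cm³

2.60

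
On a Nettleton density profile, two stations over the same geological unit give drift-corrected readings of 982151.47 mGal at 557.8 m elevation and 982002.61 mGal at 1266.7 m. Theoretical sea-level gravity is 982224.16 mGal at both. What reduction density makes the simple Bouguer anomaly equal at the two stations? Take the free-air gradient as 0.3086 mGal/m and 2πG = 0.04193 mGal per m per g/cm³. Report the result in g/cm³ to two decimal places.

2.35

Δg_obs = 982002.61 − 982151.47 = -148.86 mGal over Δh = 1266.7 − 557.8 = 708.9 m
Equal Bouguer anomalies ⇒ Δg_obs + (0.3086 − 0.04193ρ)·Δh = 0
0.3086 − 0.04193ρ = −Δg_obs/Δh = 0.20999
ρ = (0.3086 − 0.20999) / 0.04193 = 2.35 g/cm³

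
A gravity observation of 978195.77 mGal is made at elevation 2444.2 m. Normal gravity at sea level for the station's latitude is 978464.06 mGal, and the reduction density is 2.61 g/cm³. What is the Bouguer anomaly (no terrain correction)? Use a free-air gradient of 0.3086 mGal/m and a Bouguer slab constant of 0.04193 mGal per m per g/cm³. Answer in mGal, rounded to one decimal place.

Free-air correction = 0.3086 × 2444.2 = 754.28 mGal
Free-air anomaly = 978195.77 − 978464.06 + (754.28) = 485.99 mGal
Bouguer slab correction = 0.04193 × 2.61 × 2444.2 = 267.49 mGal
Simple Bouguer anomaly = 485.99 − (267.49) = 218.50 mGal

218.5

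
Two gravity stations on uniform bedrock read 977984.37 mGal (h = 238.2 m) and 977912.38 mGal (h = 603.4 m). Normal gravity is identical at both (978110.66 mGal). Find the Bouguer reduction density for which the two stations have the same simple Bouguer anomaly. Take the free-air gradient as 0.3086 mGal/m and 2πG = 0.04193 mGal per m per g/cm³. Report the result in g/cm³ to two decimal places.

2.66

Δg_obs = 977912.38 − 977984.37 = -71.99 mGal over Δh = 603.4 − 238.2 = 365.2 m
Equal Bouguer anomalies ⇒ Δg_obs + (0.3086 − 0.04193ρ)·Δh = 0
0.3086 − 0.04193ρ = −Δg_obs/Δh = 0.19712
ρ = (0.3086 − 0.19712) / 0.04193 = 2.66 g/cm³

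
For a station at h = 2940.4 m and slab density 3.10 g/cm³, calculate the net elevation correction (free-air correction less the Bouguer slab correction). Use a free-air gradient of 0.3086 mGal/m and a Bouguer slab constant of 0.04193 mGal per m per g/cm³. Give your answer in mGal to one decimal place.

Combined gradient = 0.3086 − 0.04193 × 3.10 = 0.1786170 mGal/m
Combined elevation correction = 0.1786170 × 2940.4 = 525.2 mGal

525.2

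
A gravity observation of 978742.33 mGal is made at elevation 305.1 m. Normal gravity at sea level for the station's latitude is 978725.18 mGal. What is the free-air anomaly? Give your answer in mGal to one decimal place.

Free-air correction = 0.3086 × 305.1 = 94.15 mGal
Free-air anomaly = 978742.33 − 978725.18 + (94.15) = 111.30 mGal

111.3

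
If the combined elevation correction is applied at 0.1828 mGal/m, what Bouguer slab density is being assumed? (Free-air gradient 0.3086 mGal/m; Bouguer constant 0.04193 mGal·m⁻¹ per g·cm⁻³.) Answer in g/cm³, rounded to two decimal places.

0.1828 = 0.3086 − 0.04193 × ρ
ρ = (0.3086 − 0.1828) / 0.04193 = 3.00 g/cm³

3.00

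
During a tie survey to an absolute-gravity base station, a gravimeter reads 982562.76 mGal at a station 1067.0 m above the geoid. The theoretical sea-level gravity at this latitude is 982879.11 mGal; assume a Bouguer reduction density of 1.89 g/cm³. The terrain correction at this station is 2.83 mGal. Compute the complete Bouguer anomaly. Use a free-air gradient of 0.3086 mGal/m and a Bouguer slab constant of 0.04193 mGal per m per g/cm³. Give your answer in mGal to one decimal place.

Free-air correction = 0.3086 × 1067.0 = 329.28 mGal
Free-air anomaly = 982562.76 − 982879.11 + (329.28) = 12.93 mGal
Bouguer slab correction = 0.04193 × 1.89 × 1067.0 = 84.56 mGal
Simple Bouguer anomaly = 12.93 − (84.56) = -71.63 mGal
Complete Bouguer anomaly = -71.63 + 2.83 = -68.80 mGal

-68.8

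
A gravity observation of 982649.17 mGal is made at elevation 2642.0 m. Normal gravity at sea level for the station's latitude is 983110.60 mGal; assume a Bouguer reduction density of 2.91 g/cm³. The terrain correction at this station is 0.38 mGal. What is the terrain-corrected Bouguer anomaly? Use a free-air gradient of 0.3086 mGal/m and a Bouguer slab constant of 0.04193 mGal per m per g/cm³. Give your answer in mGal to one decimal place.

Free-air correction = 0.3086 × 2642.0 = 815.32 mGal
Free-air anomaly = 982649.17 − 983110.60 + (815.32) = 353.89 mGal
Bouguer slab correction = 0.04193 × 2.91 × 2642.0 = 322.37 mGal
Simple Bouguer anomaly = 353.89 − (322.37) = 31.52 mGal
Complete Bouguer anomaly = 31.52 + 0.38 = 31.90 mGal

31.9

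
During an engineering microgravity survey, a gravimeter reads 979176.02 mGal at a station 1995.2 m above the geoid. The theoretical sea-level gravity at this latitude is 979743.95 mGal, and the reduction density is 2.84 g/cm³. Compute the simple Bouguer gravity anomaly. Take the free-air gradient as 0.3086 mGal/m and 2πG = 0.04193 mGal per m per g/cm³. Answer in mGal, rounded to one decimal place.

Free-air correction = 0.3086 × 1995.2 = 615.72 mGal
Free-air anomaly = 979176.02 − 979743.95 + (615.72) = 47.79 mGal
Bouguer slab correction = 0.04193 × 2.84 × 1995.2 = 237.59 mGal
Simple Bouguer anomaly = 47.79 − (237.59) = -189.80 mGal

-189.8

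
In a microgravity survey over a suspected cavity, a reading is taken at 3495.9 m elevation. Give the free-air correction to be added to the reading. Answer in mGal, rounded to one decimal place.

1078.8

Free-air correction = 0.3086 × 3495.9 = 1078.8 mGal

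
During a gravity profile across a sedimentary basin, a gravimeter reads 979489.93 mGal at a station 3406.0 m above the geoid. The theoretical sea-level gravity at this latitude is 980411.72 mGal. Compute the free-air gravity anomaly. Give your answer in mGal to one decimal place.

129.3

Free-air correction = 0.3086 × 3406.0 = 1051.09 mGal
Free-air anomaly = 979489.93 − 980411.72 + (1051.09) = 129.30 mGal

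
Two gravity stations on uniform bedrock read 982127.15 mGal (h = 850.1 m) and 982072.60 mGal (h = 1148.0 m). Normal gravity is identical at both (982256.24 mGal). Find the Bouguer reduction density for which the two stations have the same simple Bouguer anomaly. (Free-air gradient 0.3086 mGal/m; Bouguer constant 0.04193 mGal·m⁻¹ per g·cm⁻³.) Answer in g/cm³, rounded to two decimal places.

Δg_obs = 982072.60 − 982127.15 = -54.55 mGal over Δh = 1148.0 − 850.1 = 297.9 m
Equal Bouguer anomalies ⇒ Δg_obs + (0.3086 − 0.04193ρ)·Δh = 0
0.3086 − 0.04193ρ = −Δg_obs/Δh = 0.18312
ρ = (0.3086 − 0.18312) / 0.04193 = 2.99 g/cm³

2.99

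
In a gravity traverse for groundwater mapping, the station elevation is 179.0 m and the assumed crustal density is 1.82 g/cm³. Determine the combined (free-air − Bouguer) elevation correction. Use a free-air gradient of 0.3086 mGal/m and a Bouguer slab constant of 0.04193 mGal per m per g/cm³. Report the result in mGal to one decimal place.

Combined gradient = 0.3086 − 0.04193 × 1.82 = 0.2322874 mGal/m
Combined elevation correction = 0.2322874 × 179.0 = 41.6 mGal

41.6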